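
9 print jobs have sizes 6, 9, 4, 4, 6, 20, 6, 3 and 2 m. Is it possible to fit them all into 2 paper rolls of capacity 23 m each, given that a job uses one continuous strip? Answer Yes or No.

No

Total = 60 m; ⌈60/23⌉ = 3.
At least 3 paper rolls are required, but only 2 are allowed.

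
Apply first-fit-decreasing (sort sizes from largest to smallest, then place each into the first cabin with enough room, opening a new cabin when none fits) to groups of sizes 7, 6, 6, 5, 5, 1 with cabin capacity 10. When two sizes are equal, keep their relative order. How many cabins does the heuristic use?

4

Sorted descending: 7, 6, 6, 5, 5, 1.
  7 → cabin 1 (new)  [load 7/10]
  6 → cabin 2 (new)  [load 6/10]
  6 → cabin 3 (new)  [load 6/10]
  5 → cabin 4 (new)  [load 5/10]
  5 → cabin 4  [load 10/10]
  1 → cabin 1  [load 8/10]
4 cabins opened.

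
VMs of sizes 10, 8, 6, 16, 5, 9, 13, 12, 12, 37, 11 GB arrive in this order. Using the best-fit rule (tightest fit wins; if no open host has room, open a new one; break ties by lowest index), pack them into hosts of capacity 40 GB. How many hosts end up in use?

4

  10 → host 1 (new)  [load 10/40]
  8 → host 1  [load 18/40]
  6 → host 1  [load 24/40]
  16 → host 1  [load 40/40]
  5 → host 2 (new)  [load 5/40]
  9 → host 2  [load 14/40]
  13 → host 2  [load 27/40]
  12 → host 2  [load 39/40]
  12 → host 3 (new)  [load 12/40]
  37 → host 4 (new)  [load 37/40]
  11 → host 3  [load 23/40]
4 hosts opened.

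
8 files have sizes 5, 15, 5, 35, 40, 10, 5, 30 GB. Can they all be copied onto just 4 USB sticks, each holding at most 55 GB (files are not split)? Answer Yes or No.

Yes

A valid assignment using 3 USB sticks:
  USB stick 1: 40 + 15 = 55
  USB stick 2: 35 + 10 + 5 + 5 = 55
  USB stick 3: 30 + 5 = 35
That uses only 3 ≤ 4, so 4 USB sticks are enough.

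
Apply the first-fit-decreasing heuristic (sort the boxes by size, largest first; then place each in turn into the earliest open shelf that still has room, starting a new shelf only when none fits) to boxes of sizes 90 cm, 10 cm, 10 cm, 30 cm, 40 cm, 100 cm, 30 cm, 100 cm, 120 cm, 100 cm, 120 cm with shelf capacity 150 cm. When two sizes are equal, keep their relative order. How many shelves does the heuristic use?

Sorted descending: 120, 120, 100, 100, 100, 90, 40, 30, 30, 10, 10.
  120 → shelf 1 (new)  [load 120/150]
  120 → shelf 2 (new)  [load 120/150]
  100 → shelf 3 (new)  [load 100/150]
  100 → shelf 4 (new)  [load 100/150]
  100 → shelf 5 (new)  [load 100/150]
  90 → shelf 6 (new)  [load 90/150]
  40 → shelf 3  [load 140/150]
  30 → shelf 1  [load 150/150]
  30 → shelf 2  [load 150/150]
  10 → shelf 3  [load 150/150]
  10 → shelf 4  [load 110/150]
6 shelves opened.

6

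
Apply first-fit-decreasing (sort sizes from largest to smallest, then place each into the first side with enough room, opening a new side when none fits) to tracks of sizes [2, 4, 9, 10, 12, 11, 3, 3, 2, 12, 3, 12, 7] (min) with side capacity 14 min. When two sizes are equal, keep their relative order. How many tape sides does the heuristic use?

7

Sorted descending: 12, 12, 12, 11, 10, 9, 7, 4, 3, 3, 3, 2, 2.
  12 → side 1 (new)  [load 12/14]
  12 → side 2 (new)  [load 12/14]
  12 → side 3 (new)  [load 12/14]
  11 → side 4 (new)  [load 11/14]
  10 → side 5 (new)  [load 10/14]
  9 → side 6 (new)  [load 9/14]
  7 → side 7 (new)  [load 7/14]
  4 → side 5  [load 14/14]
  3 → side 4  [load 14/14]
  3 → side 6  [load 12/14]
  3 → side 7  [load 10/14]
  2 → side 1  [load 14/14]
  2 → side 2  [load 14/14]
7 tape sides opened.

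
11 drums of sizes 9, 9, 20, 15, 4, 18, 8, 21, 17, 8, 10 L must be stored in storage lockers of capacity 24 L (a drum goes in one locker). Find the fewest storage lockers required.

7

Total = 21 + 20 + 18 + 17 + 15 + 10 + 9 + 9 + 8 + 8 + 4 = 139 L.
Lower bound: ⌈139/24⌉ = 6 storage lockers.
A packing using 7 storage lockers:
  locker 1: 21 = 21
  locker 2: 20 + 4 = 24
  locker 3: 18 = 18
  locker 4: 17 = 17
  locker 5: 15 + 9 = 24
  locker 6: 10 + 9 = 19
  locker 7: 8 + 8 = 16
No arrangement into 6 storage lockers stays within capacity, so 7 is optimal.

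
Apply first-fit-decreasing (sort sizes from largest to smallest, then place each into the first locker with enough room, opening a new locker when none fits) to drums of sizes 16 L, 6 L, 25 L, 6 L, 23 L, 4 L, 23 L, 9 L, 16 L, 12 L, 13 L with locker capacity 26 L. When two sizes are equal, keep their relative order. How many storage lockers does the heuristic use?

Sorted descending: 25, 23, 23, 16, 16, 13, 12, 9, 6, 6, 4.
  25 → locker 1 (new)  [load 25/26]
  23 → locker 2 (new)  [load 23/26]
  23 → locker 3 (new)  [load 23/26]
  16 → locker 4 (new)  [load 16/26]
  16 → locker 5 (new)  [load 16/26]
  13 → locker 6 (new)  [load 13/26]
  12 → locker 6  [load 25/26]
  9 → locker 4  [load 25/26]
  6 → locker 5  [load 22/26]
  6 → locker 7 (new)  [load 6/26]
  4 → locker 5  [load 26/26]
7 storage lockers opened.

7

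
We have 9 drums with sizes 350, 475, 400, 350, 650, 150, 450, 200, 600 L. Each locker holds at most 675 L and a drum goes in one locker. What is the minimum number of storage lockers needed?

7

Total = 650 + 600 + 475 + 450 + 400 + 350 + 350 + 200 + 150 = 3625 L.
Lower bound: ⌈3625/675⌉ = 6 storage lockers.
Also, 7 drums each exceed 675/2 L, and no two of those can share a locker, so at least 7 storage lockers are needed.
A packing using 7 storage lockers:
  locker 1: 650 = 650
  locker 2: 600 = 600
  locker 3: 475 + 200 = 675
  locker 4: 450 + 150 = 600
  locker 5: 400 = 400
  locker 6: 350 = 350
  locker 7: 350 = 350
This matches the lower bound, so 7 is optimal.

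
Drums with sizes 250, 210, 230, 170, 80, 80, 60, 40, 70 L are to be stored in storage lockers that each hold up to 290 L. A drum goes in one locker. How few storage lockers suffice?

Total = 250 + 230 + 210 + 170 + 80 + 80 + 70 + 60 + 40 = 1190 L.
Lower bound: ⌈1190/290⌉ = 5 storage lockers.
A packing using 5 storage lockers:
  locker 1: 250 + 40 = 290
  locker 2: 230 + 60 = 290
  locker 3: 210 + 80 = 290
  locker 4: 170 + 80 = 250
  locker 5: 70 = 70
This matches the lower bound, so 5 is optimal.

5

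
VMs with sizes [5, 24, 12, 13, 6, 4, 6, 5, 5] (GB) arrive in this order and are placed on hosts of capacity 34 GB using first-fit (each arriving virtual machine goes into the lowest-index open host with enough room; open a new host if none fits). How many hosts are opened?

  5 → host 1 (new)  [load 5/34]
  24 → host 1  [load 29/34]
  12 → host 2 (new)  [load 12/34]
  13 → host 2  [load 25/34]
  6 → host 2  [load 31/34]
  4 → host 1  [load 33/34]
  6 → host 3 (new)  [load 6/34]
  5 → host 3  [load 11/34]
  5 → host 3  [load 16/34]
3 hosts opened.

3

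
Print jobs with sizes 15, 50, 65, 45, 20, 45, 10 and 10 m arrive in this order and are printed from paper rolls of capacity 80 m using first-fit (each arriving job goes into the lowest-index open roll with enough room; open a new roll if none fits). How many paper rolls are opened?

4

  15 → roll 1 (new)  [load 15/80]
  50 → roll 1  [load 65/80]
  65 → roll 2 (new)  [load 65/80]
  45 → roll 3 (new)  [load 45/80]
  20 → roll 3  [load 65/80]
  45 → roll 4 (new)  [load 45/80]
  10 → roll 1  [load 75/80]
  10 → roll 2  [load 75/80]
4 paper rolls opened.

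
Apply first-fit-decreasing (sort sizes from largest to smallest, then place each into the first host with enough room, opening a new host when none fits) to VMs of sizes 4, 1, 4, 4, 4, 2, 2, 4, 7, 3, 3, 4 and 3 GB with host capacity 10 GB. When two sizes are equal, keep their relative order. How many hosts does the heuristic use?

Sorted descending: 7, 4, 4, 4, 4, 4, 4, 3, 3, 3, 2, 2, 1.
  7 → host 1 (new)  [load 7/10]
  4 → host 2 (new)  [load 4/10]
  4 → host 2  [load 8/10]
  4 → host 3 (new)  [load 4/10]
  4 → host 3  [load 8/10]
  4 → host 4 (new)  [load 4/10]
  4 → host 4  [load 8/10]
  3 → host 1  [load 10/10]
  3 → host 5 (new)  [load 3/10]
  3 → host 5  [load 6/10]
  2 → host 2  [load 10/10]
  2 → host 3  [load 10/10]
  1 → host 4  [load 9/10]
5 hosts opened.

5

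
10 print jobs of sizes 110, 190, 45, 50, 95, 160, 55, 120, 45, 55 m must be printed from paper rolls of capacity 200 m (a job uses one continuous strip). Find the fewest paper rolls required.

Total = 190 + 160 + 120 + 110 + 95 + 55 + 55 + 50 + 45 + 45 = 925 m.
Lower bound: ⌈925/200⌉ = 5 paper rolls.
A packing using 5 paper rolls:
  roll 1: 190 = 190
  roll 2: 160 = 160
  roll 3: 120 + 55 = 175
  roll 4: 110 + 45 + 45 = 200
  roll 5: 95 + 55 + 50 = 200
This matches the lower bound, so 5 is optimal.

5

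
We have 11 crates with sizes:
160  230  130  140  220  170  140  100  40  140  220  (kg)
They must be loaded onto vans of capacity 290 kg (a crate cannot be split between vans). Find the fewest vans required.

Total = 230 + 220 + 220 + 170 + 160 + 140 + 140 + 140 + 130 + 100 + 40 = 1690 kg.
Lower bound: ⌈1690/290⌉ = 6 vans.
A packing using 7 vans:
  van 1: 230 + 40 = 270
  van 2: 220 = 220
  van 3: 220 = 220
  van 4: 170 + 100 = 270
  van 5: 160 + 130 = 290
  van 6: 140 + 140 = 280
  van 7: 140 = 140
No arrangement into 6 vans stays within capacity, so 7 is optimal.

7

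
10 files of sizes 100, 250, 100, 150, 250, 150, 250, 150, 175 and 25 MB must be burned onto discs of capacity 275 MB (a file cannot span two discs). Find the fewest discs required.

Total = 250 + 250 + 250 + 175 + 150 + 150 + 150 + 100 + 100 + 25 = 1600 MB.
Lower bound: ⌈1600/275⌉ = 6 discs.
Also, 7 files each exceed 275/2 MB, and no two of those can share a disc, so at least 7 discs are needed.
A packing using 7 discs:
  disc 1: 250 + 25 = 275
  disc 2: 250 = 250
  disc 3: 250 = 250
  disc 4: 175 + 100 = 275
  disc 5: 150 + 100 = 250
  disc 6: 150 = 150
  disc 7: 150 = 150
This matches the lower bound, so 7 is optimal.

7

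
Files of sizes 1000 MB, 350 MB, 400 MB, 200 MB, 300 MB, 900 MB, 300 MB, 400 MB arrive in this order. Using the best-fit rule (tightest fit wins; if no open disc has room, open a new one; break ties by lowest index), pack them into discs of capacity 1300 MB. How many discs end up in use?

4

  1000 → disc 1 (new)  [load 1000/1300]
  350 → disc 2 (new)  [load 350/1300]
  400 → disc 2  [load 750/1300]
  200 → disc 1  [load 1200/1300]
  300 → disc 2  [load 1050/1300]
  900 → disc 3 (new)  [load 900/1300]
  300 → disc 3  [load 1200/1300]
  400 → disc 4 (new)  [load 400/1300]
4 discs opened.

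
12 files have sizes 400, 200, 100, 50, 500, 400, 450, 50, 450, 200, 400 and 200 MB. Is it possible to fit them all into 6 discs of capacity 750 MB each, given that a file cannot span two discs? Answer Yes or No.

Yes

A valid assignment using 6 discs:
  disc 1: 500 + 200 + 50 = 750
  disc 2: 450 + 200 + 100 = 750
  disc 3: 450 + 200 + 50 = 700
  disc 4: 400 = 400
  disc 5: 400 = 400
  disc 6: 400 = 400
Every load is within 750 MB, so 6 discs suffice.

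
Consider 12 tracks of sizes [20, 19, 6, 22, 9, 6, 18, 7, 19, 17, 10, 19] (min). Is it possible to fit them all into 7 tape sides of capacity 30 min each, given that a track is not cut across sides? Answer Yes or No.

A valid assignment using 7 tape sides:
  side 1: 22 + 7 = 29
  side 2: 20 + 10 = 30
  side 3: 19 + 9 = 28
  side 4: 19 + 6 = 25
  side 5: 19 + 6 = 25
  side 6: 18 = 18
  side 7: 17 = 17
Every load is within 30 min, so 7 tape sides suffice.

Yes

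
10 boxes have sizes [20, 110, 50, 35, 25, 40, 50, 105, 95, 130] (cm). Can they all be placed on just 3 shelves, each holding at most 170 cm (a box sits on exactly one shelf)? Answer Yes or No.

Total = 660 cm; ⌈660/170⌉ = 4.
At least 4 shelves are required, but only 3 are allowed.

No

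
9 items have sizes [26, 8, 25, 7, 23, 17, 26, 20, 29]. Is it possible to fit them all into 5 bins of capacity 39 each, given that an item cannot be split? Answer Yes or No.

No

Total = 181; ⌈181/39⌉ = 5.
6 items each exceed half the capacity and cannot share a bin, forcing at least 6 bins.
At least 6 bins are required, but only 5 are allowed.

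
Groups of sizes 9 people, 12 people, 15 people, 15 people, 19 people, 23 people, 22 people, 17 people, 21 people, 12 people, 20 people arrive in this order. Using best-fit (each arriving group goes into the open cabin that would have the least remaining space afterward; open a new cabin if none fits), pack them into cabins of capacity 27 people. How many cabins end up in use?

9

  9 → cabin 1 (new)  [load 9/27]
  12 → cabin 1  [load 21/27]
  15 → cabin 2 (new)  [load 15/27]
  15 → cabin 3 (new)  [load 15/27]
  19 → cabin 4 (new)  [load 19/27]
  23 → cabin 5 (new)  [load 23/27]
  22 → cabin 6 (new)  [load 22/27]
  17 → cabin 7 (new)  [load 17/27]
  21 → cabin 8 (new)  [load 21/27]
  12 → cabin 2  [load 27/27]
  20 → cabin 9 (new)  [load 20/27]
9 cabins opened.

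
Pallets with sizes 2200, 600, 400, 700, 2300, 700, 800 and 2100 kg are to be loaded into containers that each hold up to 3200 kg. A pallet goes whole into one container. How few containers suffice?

Total = 2300 + 2200 + 2100 + 800 + 700 + 700 + 600 + 400 = 9800 kg.
Lower bound: ⌈9800/3200⌉ = 4 containers.
A packing using 4 containers:
  container 1: 2300 + 800 = 3100
  container 2: 2200 + 700 = 2900
  container 3: 2100 + 700 + 400 = 3200
  container 4: 600 = 600
This matches the lower bound, so 4 is optimal.

4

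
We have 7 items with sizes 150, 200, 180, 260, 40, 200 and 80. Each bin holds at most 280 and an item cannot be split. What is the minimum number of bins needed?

5

Total = 260 + 200 + 200 + 180 + 150 + 80 + 40 = 1110.
Lower bound: ⌈1110/280⌉ = 4 bins.
Also, 5 items each exceed 140, and no two of those can share a bin, so at least 5 bins are needed.
A packing using 5 bins:
  bin 1: 260 = 260
  bin 2: 200 + 80 = 280
  bin 3: 200 + 40 = 240
  bin 4: 180 = 180
  bin 5: 150 = 150
This matches the lower bound, so 5 is optimal.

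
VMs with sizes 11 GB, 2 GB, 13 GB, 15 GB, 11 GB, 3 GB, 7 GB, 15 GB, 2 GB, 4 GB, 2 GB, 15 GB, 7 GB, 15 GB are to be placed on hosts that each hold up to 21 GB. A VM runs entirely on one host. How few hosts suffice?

7

Total = 15 + 15 + 15 + 15 + 13 + 11 + 11 + 7 + 7 + 4 + 3 + 2 + 2 + 2 = 122 GB.
Lower bound: ⌈122/21⌉ = 6 hosts.
Also, 7 VMs each exceed 21/2 GB, and no two of those can share a host, so at least 7 hosts are needed.
A packing using 7 hosts:
  host 1: 15 + 4 + 2 = 21
  host 2: 15 + 3 + 2 = 20
  host 3: 15 + 2 = 17
  host 4: 15 = 15
  host 5: 13 + 7 = 20
  host 6: 11 + 7 = 18
  host 7: 11 = 11
This matches the lower bound, so 7 is optimal.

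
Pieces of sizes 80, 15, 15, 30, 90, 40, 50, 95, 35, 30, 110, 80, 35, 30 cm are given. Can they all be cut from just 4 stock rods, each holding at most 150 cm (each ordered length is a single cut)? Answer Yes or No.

No

Total = 735 cm; ⌈735/150⌉ = 5.
At least 5 stock rods are required, but only 4 are allowed.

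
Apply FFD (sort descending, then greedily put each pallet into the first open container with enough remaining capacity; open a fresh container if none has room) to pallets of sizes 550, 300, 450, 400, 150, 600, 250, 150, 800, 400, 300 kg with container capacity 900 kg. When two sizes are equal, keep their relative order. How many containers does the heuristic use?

Sorted descending: 800, 600, 550, 450, 400, 400, 300, 300, 250, 150, 150.
  800 → container 1 (new)  [load 800/900]
  600 → container 2 (new)  [load 600/900]
  550 → container 3 (new)  [load 550/900]
  450 → container 4 (new)  [load 450/900]
  400 → container 4  [load 850/900]
  400 → container 5 (new)  [load 400/900]
  300 → container 2  [load 900/900]
  300 → container 3  [load 850/900]
  250 → container 5  [load 650/900]
  150 → container 5  [load 800/900]
  150 → container 6 (new)  [load 150/900]
6 containers opened.

6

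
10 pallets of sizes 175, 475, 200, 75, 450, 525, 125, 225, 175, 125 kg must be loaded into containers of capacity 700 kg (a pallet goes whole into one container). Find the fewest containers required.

4

Total = 525 + 475 + 450 + 225 + 200 + 175 + 175 + 125 + 125 + 75 = 2550 kg.
Lower bound: ⌈2550/700⌉ = 4 containers.
A packing using 4 containers:
  container 1: 525 + 175 = 700
  container 2: 475 + 225 = 700
  container 3: 450 + 200 = 650
  container 4: 175 + 125 + 125 + 75 = 500
This matches the lower bound, so 4 is optimal.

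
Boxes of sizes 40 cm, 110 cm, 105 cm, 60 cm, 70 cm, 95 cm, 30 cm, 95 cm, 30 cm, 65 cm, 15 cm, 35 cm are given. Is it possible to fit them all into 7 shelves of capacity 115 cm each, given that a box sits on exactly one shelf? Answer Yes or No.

Total = 750 cm; ⌈750/115⌉ = 7.
The bound of 7 does not rule out 7, but exhaustive search shows no assignment into 7 shelves of capacity 115 cm exists — the minimum is 8.

No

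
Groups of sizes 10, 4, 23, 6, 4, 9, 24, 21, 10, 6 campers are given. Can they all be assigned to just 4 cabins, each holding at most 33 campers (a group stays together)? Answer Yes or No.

Yes

A valid assignment using 4 cabins:
  cabin 1: 24 + 9 = 33
  cabin 2: 23 + 10 = 33
  cabin 3: 21 + 10 = 31
  cabin 4: 6 + 6 + 4 + 4 = 20
Every load is within 33 campers, so 4 cabins suffice.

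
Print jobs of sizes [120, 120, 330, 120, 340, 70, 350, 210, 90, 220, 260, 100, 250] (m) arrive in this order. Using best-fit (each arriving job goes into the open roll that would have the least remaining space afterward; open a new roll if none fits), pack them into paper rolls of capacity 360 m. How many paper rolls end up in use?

8

  120 → roll 1 (new)  [load 120/360]
  120 → roll 1  [load 240/360]
  330 → roll 2 (new)  [load 330/360]
  120 → roll 1  [load 360/360]
  340 → roll 3 (new)  [load 340/360]
  70 → roll 4 (new)  [load 70/360]
  350 → roll 5 (new)  [load 350/360]
  210 → roll 4  [load 280/360]
  90 → roll 6 (new)  [load 90/360]
  220 → roll 6  [load 310/360]
  260 → roll 7 (new)  [load 260/360]
  100 → roll 7  [load 360/360]
  250 → roll 8 (new)  [load 250/360]
8 paper rolls opened.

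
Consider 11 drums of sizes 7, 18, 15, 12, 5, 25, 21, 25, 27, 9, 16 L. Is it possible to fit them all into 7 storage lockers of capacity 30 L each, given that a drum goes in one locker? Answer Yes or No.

Yes

A valid assignment using 7 storage lockers:
  locker 1: 27 = 27
  locker 2: 25 + 5 = 30
  locker 3: 25 = 25
  locker 4: 21 + 9 = 30
  locker 5: 18 + 12 = 30
  locker 6: 16 + 7 = 23
  locker 7: 15 = 15
Every load is within 30 L, so 7 storage lockers suffice.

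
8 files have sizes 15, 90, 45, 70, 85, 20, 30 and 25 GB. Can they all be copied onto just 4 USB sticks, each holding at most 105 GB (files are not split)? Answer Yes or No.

Yes

A valid assignment using 4 USB sticks:
  USB stick 1: 90 + 15 = 105
  USB stick 2: 85 + 20 = 105
  USB stick 3: 70 + 30 = 100
  USB stick 4: 45 + 25 = 70
Every load is within 105 GB, so 4 USB sticks suffice.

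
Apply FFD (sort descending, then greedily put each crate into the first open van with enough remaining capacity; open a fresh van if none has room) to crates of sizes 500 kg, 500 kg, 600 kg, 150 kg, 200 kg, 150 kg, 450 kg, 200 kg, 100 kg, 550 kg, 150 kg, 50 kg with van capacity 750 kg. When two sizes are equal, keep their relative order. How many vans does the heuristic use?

5

Sorted descending: 600, 550, 500, 500, 450, 200, 200, 150, 150, 150, 100, 50.
  600 → van 1 (new)  [load 600/750]
  550 → van 2 (new)  [load 550/750]
  500 → van 3 (new)  [load 500/750]
  500 → van 4 (new)  [load 500/750]
  450 → van 5 (new)  [load 450/750]
  200 → van 2  [load 750/750]
  200 → van 3  [load 700/750]
  150 → van 1  [load 750/750]
  150 → van 4  [load 650/750]
  150 → van 5  [load 600/750]
  100 → van 4  [load 750/750]
  50 → van 3  [load 750/750]
5 vans opened.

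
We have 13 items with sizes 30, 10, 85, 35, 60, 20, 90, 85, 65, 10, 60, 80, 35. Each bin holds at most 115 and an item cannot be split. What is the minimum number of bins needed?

Total = 90 + 85 + 85 + 80 + 65 + 60 + 60 + 35 + 35 + 30 + 20 + 10 + 10 = 665.
Lower bound: ⌈665/115⌉ = 6 bins.
Also, 7 items each exceed 115/2, and no two of those can share a bin, so at least 7 bins are needed.
A packing using 7 bins:
  bin 1: 90 + 20 = 110
  bin 2: 85 + 30 = 115
  bin 3: 85 + 10 + 10 = 105
  bin 4: 80 + 35 = 115
  bin 5: 65 + 35 = 100
  bin 6: 60 = 60
  bin 7: 60 = 60
This matches the lower bound, so 7 is optimal.

7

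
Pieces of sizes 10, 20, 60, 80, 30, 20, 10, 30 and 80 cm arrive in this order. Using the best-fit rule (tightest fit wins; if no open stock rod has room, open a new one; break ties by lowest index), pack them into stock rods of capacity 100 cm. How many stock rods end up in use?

  10 → stock rod 1 (new)  [load 10/100]
  20 → stock rod 1  [load 30/100]
  60 → stock rod 1  [load 90/100]
  80 → stock rod 2 (new)  [load 80/100]
  30 → stock rod 3 (new)  [load 30/100]
  20 → stock rod 2  [load 100/100]
  10 → stock rod 1  [load 100/100]
  30 → stock rod 3  [load 60/100]
  80 → stock rod 4 (new)  [load 80/100]
4 stock rods opened.

4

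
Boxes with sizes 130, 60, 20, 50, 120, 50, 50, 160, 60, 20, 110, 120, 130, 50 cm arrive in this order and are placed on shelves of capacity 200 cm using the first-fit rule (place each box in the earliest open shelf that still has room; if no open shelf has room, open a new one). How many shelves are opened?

  130 → shelf 1 (new)  [load 130/200]
  60 → shelf 1  [load 190/200]
  20 → shelf 2 (new)  [load 20/200]
  50 → shelf 2  [load 70/200]
  120 → shelf 2  [load 190/200]
  50 → shelf 3 (new)  [load 50/200]
  50 → shelf 3  [load 100/200]
  160 → shelf 4 (new)  [load 160/200]
  60 → shelf 3  [load 160/200]
  20 → shelf 3  [load 180/200]
  110 → shelf 5 (new)  [load 110/200]
  120 → shelf 6 (new)  [load 120/200]
  130 → shelf 7 (new)  [load 130/200]
  50 → shelf 5  [load 160/200]
7 shelves opened.

7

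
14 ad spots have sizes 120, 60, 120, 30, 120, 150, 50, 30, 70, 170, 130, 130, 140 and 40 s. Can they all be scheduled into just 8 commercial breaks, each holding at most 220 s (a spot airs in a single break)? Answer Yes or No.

Yes

A valid assignment using 8 commercial breaks:
  break 1: 170 + 50 = 220
  break 2: 150 + 70 = 220
  break 3: 140 + 60 = 200
  break 4: 130 + 40 + 30 = 200
  break 5: 130 + 30 = 160
  break 6: 120 = 120
  break 7: 120 = 120
  break 8: 120 = 120
Every load is within 220 s, so 8 commercial breaks suffice.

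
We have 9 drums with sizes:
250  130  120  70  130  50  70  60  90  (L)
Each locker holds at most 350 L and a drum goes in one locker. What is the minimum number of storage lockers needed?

Total = 250 + 130 + 130 + 120 + 90 + 70 + 70 + 60 + 50 = 970 L.
Lower bound: ⌈970/350⌉ = 3 storage lockers.
A packing using 3 storage lockers:
  locker 1: 250 + 90 = 340
  locker 2: 130 + 130 + 70 = 330
  locker 3: 120 + 70 + 60 + 50 = 300
This matches the lower bound, so 3 is optimal.

3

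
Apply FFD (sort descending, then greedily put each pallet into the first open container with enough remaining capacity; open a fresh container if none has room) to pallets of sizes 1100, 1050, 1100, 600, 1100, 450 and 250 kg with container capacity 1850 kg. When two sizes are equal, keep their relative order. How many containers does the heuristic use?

4

Sorted descending: 1100, 1100, 1100, 1050, 600, 450, 250.
  1100 → container 1 (new)  [load 1100/1850]
  1100 → container 2 (new)  [load 1100/1850]
  1100 → container 3 (new)  [load 1100/1850]
  1050 → container 4 (new)  [load 1050/1850]
  600 → container 1  [load 1700/1850]
  450 → container 2  [load 1550/1850]
  250 → container 2  [load 1800/1850]
4 containers opened.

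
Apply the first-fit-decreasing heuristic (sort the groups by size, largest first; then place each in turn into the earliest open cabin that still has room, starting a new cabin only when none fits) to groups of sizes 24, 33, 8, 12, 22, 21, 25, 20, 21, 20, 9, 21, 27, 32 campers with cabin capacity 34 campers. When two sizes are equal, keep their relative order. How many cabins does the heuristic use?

Sorted descending: 33, 32, 27, 25, 24, 22, 21, 21, 21, 20, 20, 12, 9, 8.
  33 → cabin 1 (new)  [load 33/34]
  32 → cabin 2 (new)  [load 32/34]
  27 → cabin 3 (new)  [load 27/34]
  25 → cabin 4 (new)  [load 25/34]
  24 → cabin 5 (new)  [load 24/34]
  22 → cabin 6 (new)  [load 22/34]
  21 → cabin 7 (new)  [load 21/34]
  21 → cabin 8 (new)  [load 21/34]
  21 → cabin 9 (new)  [load 21/34]
  20 → cabin 10 (new)  [load 20/34]
  20 → cabin 11 (new)  [load 20/34]
  12 → cabin 6  [load 34/34]
  9 → cabin 4  [load 34/34]
  8 → cabin 5  [load 32/34]
11 cabins opened.

11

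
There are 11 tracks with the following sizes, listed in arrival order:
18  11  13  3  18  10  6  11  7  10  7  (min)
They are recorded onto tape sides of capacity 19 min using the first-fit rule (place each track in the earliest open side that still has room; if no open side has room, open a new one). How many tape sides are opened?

  18 → side 1 (new)  [load 18/19]
  11 → side 2 (new)  [load 11/19]
  13 → side 3 (new)  [load 13/19]
  3 → side 2  [load 14/19]
  18 → side 4 (new)  [load 18/19]
  10 → side 5 (new)  [load 10/19]
  6 → side 3  [load 19/19]
  11 → side 6 (new)  [load 11/19]
  7 → side 5  [load 17/19]
  10 → side 7 (new)  [load 10/19]
  7 → side 6  [load 18/19]
7 tape sides opened.

7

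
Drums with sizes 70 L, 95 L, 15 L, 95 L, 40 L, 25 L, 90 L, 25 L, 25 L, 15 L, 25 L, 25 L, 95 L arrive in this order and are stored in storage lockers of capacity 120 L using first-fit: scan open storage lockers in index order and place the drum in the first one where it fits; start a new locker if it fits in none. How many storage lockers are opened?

6

  70 → locker 1 (new)  [load 70/120]
  95 → locker 2 (new)  [load 95/120]
  15 → locker 1  [load 85/120]
  95 → locker 3 (new)  [load 95/120]
  40 → locker 4 (new)  [load 40/120]
  25 → locker 1  [load 110/120]
  90 → locker 5 (new)  [load 90/120]
  25 → locker 2  [load 120/120]
  25 → locker 3  [load 120/120]
  15 → locker 4  [load 55/120]
  25 → locker 4  [load 80/120]
  25 → locker 4  [load 105/120]
  95 → locker 6 (new)  [load 95/120]
6 storage lockers opened.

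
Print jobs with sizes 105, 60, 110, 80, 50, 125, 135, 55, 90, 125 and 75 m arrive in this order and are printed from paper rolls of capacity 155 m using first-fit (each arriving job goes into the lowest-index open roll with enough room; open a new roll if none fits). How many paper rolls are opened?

8

  105 → roll 1 (new)  [load 105/155]
  60 → roll 2 (new)  [load 60/155]
  110 → roll 3 (new)  [load 110/155]
  80 → roll 2  [load 140/155]
  50 → roll 1  [load 155/155]
  125 → roll 4 (new)  [load 125/155]
  135 → roll 5 (new)  [load 135/155]
  55 → roll 6 (new)  [load 55/155]
  90 → roll 6  [load 145/155]
  125 → roll 7 (new)  [load 125/155]
  75 → roll 8 (new)  [load 75/155]
8 paper rolls opened.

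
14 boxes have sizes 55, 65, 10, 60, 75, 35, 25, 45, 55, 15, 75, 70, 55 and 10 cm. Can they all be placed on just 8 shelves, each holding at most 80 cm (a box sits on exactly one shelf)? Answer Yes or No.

Total = 650 cm; ⌈650/80⌉ = 9.
At least 9 shelves are required, but only 8 are allowed.

No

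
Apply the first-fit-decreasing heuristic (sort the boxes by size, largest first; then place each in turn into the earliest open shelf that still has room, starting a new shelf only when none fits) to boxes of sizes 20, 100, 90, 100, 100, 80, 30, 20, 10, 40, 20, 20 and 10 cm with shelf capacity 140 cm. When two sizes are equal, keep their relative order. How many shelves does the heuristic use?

5

Sorted descending: 100, 100, 100, 90, 80, 40, 30, 20, 20, 20, 20, 10, 10.
  100 → shelf 1 (new)  [load 100/140]
  100 → shelf 2 (new)  [load 100/140]
  100 → shelf 3 (new)  [load 100/140]
  90 → shelf 4 (new)  [load 90/140]
  80 → shelf 5 (new)  [load 80/140]
  40 → shelf 1  [load 140/140]
  30 → shelf 2  [load 130/140]
  20 → shelf 3  [load 120/140]
  20 → shelf 3  [load 140/140]
  20 → shelf 4  [load 110/140]
  20 → shelf 4  [load 130/140]
  10 → shelf 2  [load 140/140]
  10 → shelf 4  [load 140/140]
5 shelves opened.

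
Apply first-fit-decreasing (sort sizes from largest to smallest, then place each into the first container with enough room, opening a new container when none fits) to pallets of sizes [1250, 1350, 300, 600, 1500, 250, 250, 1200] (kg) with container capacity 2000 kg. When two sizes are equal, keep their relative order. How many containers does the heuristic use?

4

Sorted descending: 1500, 1350, 1250, 1200, 600, 300, 250, 250.
  1500 → container 1 (new)  [load 1500/2000]
  1350 → container 2 (new)  [load 1350/2000]
  1250 → container 3 (new)  [load 1250/2000]
  1200 → container 4 (new)  [load 1200/2000]
  600 → container 2  [load 1950/2000]
  300 → container 1  [load 1800/2000]
  250 → container 3  [load 1500/2000]
  250 → container 3  [load 1750/2000]
4 containers opened.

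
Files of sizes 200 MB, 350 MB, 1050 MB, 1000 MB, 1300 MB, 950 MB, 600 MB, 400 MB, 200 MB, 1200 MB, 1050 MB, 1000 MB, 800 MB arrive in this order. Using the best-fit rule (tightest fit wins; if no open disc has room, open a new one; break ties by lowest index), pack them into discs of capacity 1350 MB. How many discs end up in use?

9

  200 → disc 1 (new)  [load 200/1350]
  350 → disc 1  [load 550/1350]
  1050 → disc 2 (new)  [load 1050/1350]
  1000 → disc 3 (new)  [load 1000/1350]
  1300 → disc 4 (new)  [load 1300/1350]
  950 → disc 5 (new)  [load 950/1350]
  600 → disc 1  [load 1150/1350]
  400 → disc 5  [load 1350/1350]
  200 → disc 1  [load 1350/1350]
  1200 → disc 6 (new)  [load 1200/1350]
  1050 → disc 7 (new)  [load 1050/1350]
  1000 → disc 8 (new)  [load 1000/1350]
  800 → disc 9 (new)  [load 800/1350]
9 discs opened.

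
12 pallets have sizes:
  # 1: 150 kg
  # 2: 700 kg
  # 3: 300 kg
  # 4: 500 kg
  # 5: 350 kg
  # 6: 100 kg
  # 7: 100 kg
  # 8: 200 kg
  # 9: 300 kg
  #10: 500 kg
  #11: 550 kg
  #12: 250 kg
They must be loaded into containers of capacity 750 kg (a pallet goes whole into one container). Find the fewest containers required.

Total = 700 + 550 + 500 + 500 + 350 + 300 + 300 + 250 + 200 + 150 + 100 + 100 = 4000 kg.
Lower bound: ⌈4000/750⌉ = 6 containers.
A packing using 6 containers:
  container 1: 700 = 700
  container 2: 550 + 200 = 750
  container 3: 500 + 250 = 750
  container 4: 500 + 150 + 100 = 750
  container 5: 350 + 300 + 100 = 750
  container 6: 300 = 300
This matches the lower bound, so 6 is optimal.

6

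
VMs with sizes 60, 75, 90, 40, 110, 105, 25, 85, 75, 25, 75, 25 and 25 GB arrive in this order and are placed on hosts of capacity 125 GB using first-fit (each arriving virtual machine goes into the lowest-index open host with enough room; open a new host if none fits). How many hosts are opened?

  60 → host 1 (new)  [load 60/125]
  75 → host 2 (new)  [load 75/125]
  90 → host 3 (new)  [load 90/125]
  40 → host 1  [load 100/125]
  110 → host 4 (new)  [load 110/125]
  105 → host 5 (new)  [load 105/125]
  25 → host 1  [load 125/125]
  85 → host 6 (new)  [load 85/125]
  75 → host 7 (new)  [load 75/125]
  25 → host 2  [load 100/125]
  75 → host 8 (new)  [load 75/125]
  25 → host 2  [load 125/125]
  25 → host 3  [load 115/125]
8 hosts opened.

8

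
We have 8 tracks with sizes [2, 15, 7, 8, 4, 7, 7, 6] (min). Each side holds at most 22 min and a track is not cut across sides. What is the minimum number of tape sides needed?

3

Total = 15 + 8 + 7 + 7 + 7 + 6 + 4 + 2 = 56 min.
Lower bound: ⌈56/22⌉ = 3 tape sides.
A packing using 3 tape sides:
  side 1: 15 + 7 = 22
  side 2: 8 + 7 + 7 = 22
  side 3: 6 + 4 + 2 = 12
This matches the lower bound, so 3 is optimal.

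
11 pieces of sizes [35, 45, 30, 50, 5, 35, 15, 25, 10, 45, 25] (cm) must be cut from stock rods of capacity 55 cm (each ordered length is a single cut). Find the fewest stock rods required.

Total = 50 + 45 + 45 + 35 + 35 + 30 + 25 + 25 + 15 + 10 + 5 = 320 cm.
Lower bound: ⌈320/55⌉ = 6 stock rods.
A packing using 7 stock rods:
  stock rod 1: 50 + 5 = 55
  stock rod 2: 45 + 10 = 55
  stock rod 3: 45 = 45
  stock rod 4: 35 + 15 = 50
  stock rod 5: 35 = 35
  stock rod 6: 30 + 25 = 55
  stock rod 7: 25 = 25
No arrangement into 6 stock rods stays within capacity, so 7 is optimal.

7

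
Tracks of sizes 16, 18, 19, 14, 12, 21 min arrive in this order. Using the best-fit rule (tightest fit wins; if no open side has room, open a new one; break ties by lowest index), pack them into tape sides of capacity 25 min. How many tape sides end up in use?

6

  16 → side 1 (new)  [load 16/25]
  18 → side 2 (new)  [load 18/25]
  19 → side 3 (new)  [load 19/25]
  14 → side 4 (new)  [load 14/25]
  12 → side 5 (new)  [load 12/25]
  21 → side 6 (new)  [load 21/25]
6 tape sides opened.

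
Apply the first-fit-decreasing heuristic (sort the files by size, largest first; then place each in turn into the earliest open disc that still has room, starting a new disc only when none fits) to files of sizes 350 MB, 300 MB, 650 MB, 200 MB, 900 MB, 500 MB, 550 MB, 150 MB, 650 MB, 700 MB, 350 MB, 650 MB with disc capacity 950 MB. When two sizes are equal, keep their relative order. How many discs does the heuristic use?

7

Sorted descending: 900, 700, 650, 650, 650, 550, 500, 350, 350, 300, 200, 150.
  900 → disc 1 (new)  [load 900/950]
  700 → disc 2 (new)  [load 700/950]
  650 → disc 3 (new)  [load 650/950]
  650 → disc 4 (new)  [load 650/950]
  650 → disc 5 (new)  [load 650/950]
  550 → disc 6 (new)  [load 550/950]
  500 → disc 7 (new)  [load 500/950]
  350 → disc 6  [load 900/950]
  350 → disc 7  [load 850/950]
  300 → disc 3  [load 950/950]
  200 → disc 2  [load 900/950]
  150 → disc 4  [load 800/950]
7 discs opened.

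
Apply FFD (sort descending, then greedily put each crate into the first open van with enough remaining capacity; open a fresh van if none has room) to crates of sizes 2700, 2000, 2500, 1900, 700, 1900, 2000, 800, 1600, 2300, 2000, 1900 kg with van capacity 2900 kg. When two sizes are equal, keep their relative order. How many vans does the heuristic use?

Sorted descending: 2700, 2500, 2300, 2000, 2000, 2000, 1900, 1900, 1900, 1600, 800, 700.
  2700 → van 1 (new)  [load 2700/2900]
  2500 → van 2 (new)  [load 2500/2900]
  2300 → van 3 (new)  [load 2300/2900]
  2000 → van 4 (new)  [load 2000/2900]
  2000 → van 5 (new)  [load 2000/2900]
  2000 → van 6 (new)  [load 2000/2900]
  1900 → van 7 (new)  [load 1900/2900]
  1900 → van 8 (new)  [load 1900/2900]
  1900 → van 9 (new)  [load 1900/2900]
  1600 → van 10 (new)  [load 1600/2900]
  800 → van 4  [load 2800/2900]
  700 → van 5  [load 2700/2900]
10 vans opened.

10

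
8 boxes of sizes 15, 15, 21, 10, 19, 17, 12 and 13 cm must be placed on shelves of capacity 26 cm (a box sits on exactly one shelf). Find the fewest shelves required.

6

Total = 21 + 19 + 17 + 15 + 15 + 13 + 12 + 10 = 122 cm.
Lower bound: ⌈122/26⌉ = 5 shelves.
A packing using 6 shelves:
  shelf 1: 21 = 21
  shelf 2: 19 = 19
  shelf 3: 17 = 17
  shelf 4: 15 + 10 = 25
  shelf 5: 15 = 15
  shelf 6: 13 + 12 = 25
No arrangement into 5 shelves stays within capacity, so 6 is optimal.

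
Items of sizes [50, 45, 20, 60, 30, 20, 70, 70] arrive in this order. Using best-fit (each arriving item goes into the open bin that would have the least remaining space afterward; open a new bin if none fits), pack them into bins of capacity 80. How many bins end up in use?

5

  50 → bin 1 (new)  [load 50/80]
  45 → bin 2 (new)  [load 45/80]
  20 → bin 1  [load 70/80]
  60 → bin 3 (new)  [load 60/80]
  30 → bin 2  [load 75/80]
  20 → bin 3  [load 80/80]
  70 → bin 4 (new)  [load 70/80]
  70 → bin 5 (new)  [load 70/80]
5 bins opened.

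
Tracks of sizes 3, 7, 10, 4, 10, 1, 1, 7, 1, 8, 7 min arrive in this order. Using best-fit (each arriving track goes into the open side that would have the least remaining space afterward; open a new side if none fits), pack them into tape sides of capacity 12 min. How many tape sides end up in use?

6

  3 → side 1 (new)  [load 3/12]
  7 → side 1  [load 10/12]
  10 → side 2 (new)  [load 10/12]
  4 → side 3 (new)  [load 4/12]
  10 → side 4 (new)  [load 10/12]
  1 → side 1  [load 11/12]
  1 → side 1  [load 12/12]
  7 → side 3  [load 11/12]
  1 → side 3  [load 12/12]
  8 → side 5 (new)  [load 8/12]
  7 → side 6 (new)  [load 7/12]
6 tape sides opened.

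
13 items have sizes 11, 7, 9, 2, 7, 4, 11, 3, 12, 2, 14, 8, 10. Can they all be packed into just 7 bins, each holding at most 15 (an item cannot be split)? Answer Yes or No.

No

Total = 100; ⌈100/15⌉ = 7.
The bound of 7 does not rule out 7, but exhaustive search shows no assignment into 7 bins of capacity 15 exists — the minimum is 8.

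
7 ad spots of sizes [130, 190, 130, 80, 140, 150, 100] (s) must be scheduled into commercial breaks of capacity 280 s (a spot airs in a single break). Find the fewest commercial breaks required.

4

Total = 190 + 150 + 140 + 130 + 130 + 100 + 80 = 920 s.
Lower bound: ⌈920/280⌉ = 4 commercial breaks.
A packing using 4 commercial breaks:
  break 1: 190 + 80 = 270
  break 2: 150 + 130 = 280
  break 3: 140 + 130 = 270
  break 4: 100 = 100
This matches the lower bound, so 4 is optimal.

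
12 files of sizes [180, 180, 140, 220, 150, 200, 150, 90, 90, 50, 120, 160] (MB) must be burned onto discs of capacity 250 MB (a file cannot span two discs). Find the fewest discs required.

Total = 220 + 200 + 180 + 180 + 160 + 150 + 150 + 140 + 120 + 90 + 90 + 50 = 1730 MB.
Lower bound: ⌈1730/250⌉ = 7 discs.
Also, 8 files each exceed 125 MB, and no two of those can share a disc, so at least 8 discs are needed.
A packing using 9 discs:
  disc 1: 220 = 220
  disc 2: 200 + 50 = 250
  disc 3: 180 = 180
  disc 4: 180 = 180
  disc 5: 160 + 90 = 250
  disc 6: 150 + 90 = 240
  disc 7: 150 = 150
  disc 8: 140 = 140
  disc 9: 120 = 120
No arrangement into 8 discs stays within capacity, so 9 is optimal.

9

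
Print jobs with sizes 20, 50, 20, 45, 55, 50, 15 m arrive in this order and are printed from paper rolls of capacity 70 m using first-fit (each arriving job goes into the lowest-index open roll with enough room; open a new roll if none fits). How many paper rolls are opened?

  20 → roll 1 (new)  [load 20/70]
  50 → roll 1  [load 70/70]
  20 → roll 2 (new)  [load 20/70]
  45 → roll 2  [load 65/70]
  55 → roll 3 (new)  [load 55/70]
  50 → roll 4 (new)  [load 50/70]
  15 → roll 3  [load 70/70]
4 paper rolls opened.

4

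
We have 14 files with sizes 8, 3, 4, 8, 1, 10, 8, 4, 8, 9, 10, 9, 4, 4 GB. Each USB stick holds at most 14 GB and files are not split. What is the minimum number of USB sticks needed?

8

Total = 10 + 10 + 9 + 9 + 8 + 8 + 8 + 8 + 4 + 4 + 4 + 4 + 3 + 1 = 90 GB.
Lower bound: ⌈90/14⌉ = 7 USB sticks.
Also, 8 files each exceed 7 GB, and no two of those can share a USB stick, so at least 8 USB sticks are needed.
A packing using 8 USB sticks:
  USB stick 1: 10 + 4 = 14
  USB stick 2: 10 + 4 = 14
  USB stick 3: 9 + 4 + 1 = 14
  USB stick 4: 9 + 4 = 13
  USB stick 5: 8 + 3 = 11
  USB stick 6: 8 = 8
  USB stick 7: 8 = 8
  USB stick 8: 8 = 8
This matches the lower bound, so 8 is optimal.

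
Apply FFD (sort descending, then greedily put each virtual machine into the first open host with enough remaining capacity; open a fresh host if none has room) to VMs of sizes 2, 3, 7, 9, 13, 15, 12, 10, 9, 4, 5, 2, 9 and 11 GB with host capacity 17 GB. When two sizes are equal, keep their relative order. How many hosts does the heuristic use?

8

Sorted descending: 15, 13, 12, 11, 10, 9, 9, 9, 7, 5, 4, 3, 2, 2.
  15 → host 1 (new)  [load 15/17]
  13 → host 2 (new)  [load 13/17]
  12 → host 3 (new)  [load 12/17]
  11 → host 4 (new)  [load 11/17]
  10 → host 5 (new)  [load 10/17]
  9 → host 6 (new)  [load 9/17]
  9 → host 7 (new)  [load 9/17]
  9 → host 8 (new)  [load 9/17]
  7 → host 5  [load 17/17]
  5 → host 3  [load 17/17]
  4 → host 2  [load 17/17]
  3 → host 4  [load 14/17]
  2 → host 1  [load 17/17]
  2 → host 4  [load 16/17]
8 hosts opened.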